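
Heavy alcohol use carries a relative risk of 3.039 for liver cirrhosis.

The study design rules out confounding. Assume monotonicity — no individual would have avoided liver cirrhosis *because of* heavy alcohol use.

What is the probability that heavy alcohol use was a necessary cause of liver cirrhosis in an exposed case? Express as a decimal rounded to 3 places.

PN ≈ 0.671

Under exogeneity and monotonicity, PN = (RR − 1) / RR = 1 − 1/RR.
PN = (3.039 − 1) / 3.039 = 2.039 / 3.039 ≈ 0.6709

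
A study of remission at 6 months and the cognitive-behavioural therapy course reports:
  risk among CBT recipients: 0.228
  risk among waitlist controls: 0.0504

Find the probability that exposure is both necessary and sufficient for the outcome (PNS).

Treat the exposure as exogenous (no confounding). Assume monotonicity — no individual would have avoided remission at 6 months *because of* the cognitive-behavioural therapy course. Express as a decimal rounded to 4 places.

PNS ≈ 0.1776

Let p₁ = 0.228, p₀ = 0.0504.
Under exogeneity and monotonicity, PNS = p₁ − p₀.
PNS = 0.228 − 0.0504 = 0.1776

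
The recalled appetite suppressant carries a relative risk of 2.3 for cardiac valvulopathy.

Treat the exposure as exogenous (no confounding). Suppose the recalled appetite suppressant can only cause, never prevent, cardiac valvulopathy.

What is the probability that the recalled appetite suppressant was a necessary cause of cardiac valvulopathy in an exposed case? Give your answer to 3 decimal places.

Under exogeneity and monotonicity, PN = (RR − 1) / RR = 1 − 1/RR.
PN = (2.3 − 1) / 2.3 = 1.3 / 2.3 ≈ 0.5652

PN ≈ 0.565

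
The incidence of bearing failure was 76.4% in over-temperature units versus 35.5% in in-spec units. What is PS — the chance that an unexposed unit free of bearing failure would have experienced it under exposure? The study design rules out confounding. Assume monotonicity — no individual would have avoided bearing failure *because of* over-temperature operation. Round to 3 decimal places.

p₁ = 0.764, p₀ = 0.355.
Under exogeneity and monotonicity, PS = (p₁ − p₀) / (1 − p₀).
PS = (0.764 − 0.355) / (1 − 0.355) = 0.409 / 0.645 ≈ 0.6341

PS ≈ 0.634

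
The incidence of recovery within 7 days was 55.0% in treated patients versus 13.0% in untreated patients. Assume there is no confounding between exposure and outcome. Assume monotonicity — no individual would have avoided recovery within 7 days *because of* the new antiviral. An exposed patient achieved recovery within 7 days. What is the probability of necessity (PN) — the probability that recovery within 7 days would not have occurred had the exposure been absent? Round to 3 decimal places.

PN ≈ 0.764

p₁ = 0.55, p₀ = 0.13.
Under exogeneity and monotonicity, PN = (p₁ − p₀) / p₁.
PN = (0.55 − 0.13) / 0.55 = 0.42 / 0.55 ≈ 0.7636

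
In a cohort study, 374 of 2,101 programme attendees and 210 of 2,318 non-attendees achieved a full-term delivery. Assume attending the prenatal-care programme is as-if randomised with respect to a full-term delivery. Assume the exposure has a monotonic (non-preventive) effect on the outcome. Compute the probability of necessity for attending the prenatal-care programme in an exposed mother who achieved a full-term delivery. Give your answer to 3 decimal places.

PN ≈ 0.491

p₁ = P(outcome | exposed) = 374/2101 = 0.17801
p₀ = P(outcome | unexposed) = 210/2318 = 0.090595
Under exogeneity and monotonicity, PN = (p₁ − p₀) / p₁.
PN = (0.17801 − 0.090595) / 0.17801 = 0.087415 / 0.17801 ≈ 0.4911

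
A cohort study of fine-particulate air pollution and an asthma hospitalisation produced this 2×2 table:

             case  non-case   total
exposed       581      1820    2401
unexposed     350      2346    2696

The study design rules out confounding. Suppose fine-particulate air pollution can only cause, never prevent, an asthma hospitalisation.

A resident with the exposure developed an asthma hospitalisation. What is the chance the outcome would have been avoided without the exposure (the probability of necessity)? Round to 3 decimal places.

PN ≈ 0.464

p₁ = P(outcome | exposed) = 581/2401 = 0.24198
p₀ = P(outcome | unexposed) = 350/2696 = 0.12982
Under exogeneity and monotonicity, PN = (p₁ − p₀)/p₁.
PN = (0.24198 − 0.12982) / 0.24198 ≈ 0.4635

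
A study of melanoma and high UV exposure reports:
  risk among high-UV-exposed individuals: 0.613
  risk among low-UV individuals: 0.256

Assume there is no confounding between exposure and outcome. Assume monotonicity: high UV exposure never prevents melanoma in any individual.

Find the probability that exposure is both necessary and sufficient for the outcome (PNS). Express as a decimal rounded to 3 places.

PNS ≈ 0.357

Let p₁ = 0.613, p₀ = 0.256.
Under exogeneity and monotonicity, PNS = p₁ − p₀.
PNS = 0.613 − 0.256 = 0.357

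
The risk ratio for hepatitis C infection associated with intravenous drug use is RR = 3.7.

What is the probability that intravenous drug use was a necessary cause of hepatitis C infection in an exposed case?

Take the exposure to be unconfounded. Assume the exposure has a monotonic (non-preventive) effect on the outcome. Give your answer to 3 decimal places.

PN ≈ 0.730

Under exogeneity and monotonicity, PN = (RR − 1) / RR = 1 − 1/RR.
PN = (3.7 − 1) / 3.7 = 2.7 / 3.7 ≈ 0.7297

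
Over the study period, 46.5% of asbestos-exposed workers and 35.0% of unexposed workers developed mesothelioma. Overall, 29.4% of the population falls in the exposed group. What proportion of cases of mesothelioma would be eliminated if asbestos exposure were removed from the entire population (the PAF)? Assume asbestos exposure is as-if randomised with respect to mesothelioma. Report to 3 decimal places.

PAF ≈ 0.088

p₁ = 0.465, p₀ = 0.35.
Overall risk P(Y=1) = π·p₁ + (1−π)·p₀ = 0.294×0.465 + 0.706×0.35 = 0.38381.
Under exogeneity, PAF = [P(Y=1) − p₀] / P(Y=1).
PAF = (0.38381 − 0.35) / 0.38381 ≈ 0.0881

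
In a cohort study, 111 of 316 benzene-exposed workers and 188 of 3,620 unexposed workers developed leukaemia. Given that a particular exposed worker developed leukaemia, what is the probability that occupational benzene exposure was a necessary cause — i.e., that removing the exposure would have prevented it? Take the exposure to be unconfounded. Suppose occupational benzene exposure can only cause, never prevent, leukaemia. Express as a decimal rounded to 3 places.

PN ≈ 0.852

p₁ = P(outcome | exposed) = 111/316 = 0.35127
p₀ = P(outcome | unexposed) = 188/3620 = 0.051934
Under exogeneity and monotonicity, PN = (p₁ − p₀) / p₁.
PN = (0.35127 − 0.051934) / 0.35127 = 0.29933 / 0.35127 ≈ 0.8522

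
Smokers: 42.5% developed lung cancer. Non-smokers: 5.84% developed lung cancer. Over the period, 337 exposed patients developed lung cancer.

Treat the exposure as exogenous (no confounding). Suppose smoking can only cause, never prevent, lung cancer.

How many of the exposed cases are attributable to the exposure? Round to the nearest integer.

about 291 cases

p₁ = 0.425, p₀ = 0.0584.
PN = (p₁ − p₀)/p₁ = (0.425 − 0.0584) / 0.425 ≈ 0.86259.
Attributable cases ≈ PN × (exposed cases) = 0.86259 × 337 ≈ 290.69.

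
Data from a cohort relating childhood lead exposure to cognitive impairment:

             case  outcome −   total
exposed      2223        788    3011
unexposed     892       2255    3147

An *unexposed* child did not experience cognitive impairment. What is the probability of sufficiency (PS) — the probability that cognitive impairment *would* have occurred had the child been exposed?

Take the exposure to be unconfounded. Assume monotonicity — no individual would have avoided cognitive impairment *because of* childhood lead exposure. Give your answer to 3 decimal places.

p₁ = P(outcome | exposed) = 2223/3011 = 0.73829
p₀ = P(outcome | unexposed) = 892/3147 = 0.28344
Under exogeneity and monotonicity, PS = (p₁ − p₀) / (1 − p₀).
PS = (0.73829 − 0.28344) / (1 − 0.28344) = 0.45485 / 0.71656 ≈ 0.6348

PS ≈ 0.635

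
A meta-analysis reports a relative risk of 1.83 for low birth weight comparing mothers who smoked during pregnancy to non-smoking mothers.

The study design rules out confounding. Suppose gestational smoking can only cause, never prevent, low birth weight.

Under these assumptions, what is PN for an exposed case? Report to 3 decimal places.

Under exogeneity and monotonicity, PN = (RR − 1) / RR = 1 − 1/RR.
PN = (1.83 − 1) / 1.83 = 0.83 / 1.83 ≈ 0.4536

PN ≈ 0.454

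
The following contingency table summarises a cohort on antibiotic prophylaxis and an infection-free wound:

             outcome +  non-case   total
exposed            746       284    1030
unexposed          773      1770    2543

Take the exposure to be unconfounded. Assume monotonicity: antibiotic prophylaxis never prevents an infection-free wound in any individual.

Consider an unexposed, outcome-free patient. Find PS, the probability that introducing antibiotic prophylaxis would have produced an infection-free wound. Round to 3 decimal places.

p₁ = P(outcome | exposed) = 746/1030 = 0.72427
p₀ = P(outcome | unexposed) = 773/2543 = 0.30397
Under exogeneity and monotonicity, PS = (p₁ − p₀)/(1 − p₀).
PS = (0.72427 − 0.30397) / 0.69603 ≈ 0.6039

PS ≈ 0.604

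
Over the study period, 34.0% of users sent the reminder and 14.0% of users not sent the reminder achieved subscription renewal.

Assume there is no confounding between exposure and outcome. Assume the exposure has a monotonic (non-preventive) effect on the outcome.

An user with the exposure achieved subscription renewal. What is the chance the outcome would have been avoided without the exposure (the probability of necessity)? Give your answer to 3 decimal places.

PN ≈ 0.588

p₁ = 0.34, p₀ = 0.14.
Under exogeneity and monotonicity, PN = (p₁ − p₀) / p₁.
PN = (0.34 − 0.14) / 0.34 = 0.2 / 0.34 ≈ 0.5882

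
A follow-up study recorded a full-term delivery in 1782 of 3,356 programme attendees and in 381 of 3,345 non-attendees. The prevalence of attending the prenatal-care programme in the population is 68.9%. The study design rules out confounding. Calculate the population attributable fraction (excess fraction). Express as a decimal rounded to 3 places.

p₁ = P(outcome | exposed) = 1782/3356 = 0.53099
p₀ = P(outcome | unexposed) = 381/3345 = 0.1139
Overall risk P(Y=1) = π·p₁ + (1−π)·p₀ = 0.689×0.53099 + 0.311×0.1139 = 0.40127.
Under exogeneity, PAF = [P(Y=1) − p₀] / P(Y=1).
PAF = (0.40127 − 0.1139) / 0.40127 ≈ 0.7162

PAF ≈ 0.716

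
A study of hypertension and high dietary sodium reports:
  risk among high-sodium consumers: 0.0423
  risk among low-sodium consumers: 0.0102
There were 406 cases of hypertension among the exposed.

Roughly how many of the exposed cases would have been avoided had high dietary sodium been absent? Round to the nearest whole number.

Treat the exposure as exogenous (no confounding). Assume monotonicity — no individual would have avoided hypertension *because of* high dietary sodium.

about 308 cases

Let p₁ = 0.0423, p₀ = 0.0102.
PN = (p₁ − p₀)/p₁ = (0.0423 − 0.0102) / 0.0423 ≈ 0.75887.
Attributable cases ≈ PN × (exposed cases) = 0.75887 × 406 ≈ 308.10.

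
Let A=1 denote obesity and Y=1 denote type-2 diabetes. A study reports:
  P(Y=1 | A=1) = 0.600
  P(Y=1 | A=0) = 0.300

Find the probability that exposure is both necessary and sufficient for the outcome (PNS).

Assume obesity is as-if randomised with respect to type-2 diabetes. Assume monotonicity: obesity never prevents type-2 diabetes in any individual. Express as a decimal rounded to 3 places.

PNS ≈ 0.300

Let p₁ = 0.6, p₀ = 0.3.
Under exogeneity and monotonicity, PNS = p₁ − p₀.
PNS = 0.6 − 0.3 = 0.3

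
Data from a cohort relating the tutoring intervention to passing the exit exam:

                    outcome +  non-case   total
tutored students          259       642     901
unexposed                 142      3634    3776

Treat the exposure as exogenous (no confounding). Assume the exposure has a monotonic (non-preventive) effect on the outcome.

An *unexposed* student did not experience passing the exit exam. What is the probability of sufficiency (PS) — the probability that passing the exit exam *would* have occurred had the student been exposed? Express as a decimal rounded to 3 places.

PS ≈ 0.260

p₁ = P(outcome | exposed) = 259/901 = 0.28746
p₀ = P(outcome | unexposed) = 142/3776 = 0.037606
Under exogeneity and monotonicity, PS = (p₁ − p₀)/(1 − p₀).
PS = (0.28746 − 0.037606) / 0.96239 ≈ 0.2596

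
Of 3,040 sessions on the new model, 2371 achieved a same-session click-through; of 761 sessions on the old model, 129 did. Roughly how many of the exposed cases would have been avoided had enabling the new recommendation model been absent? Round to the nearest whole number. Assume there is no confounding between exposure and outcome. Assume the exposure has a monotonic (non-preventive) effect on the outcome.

p₁ = P(outcome | exposed) = 2371/3040 = 0.77993
p₀ = P(outcome | unexposed) = 129/761 = 0.16951
PN = (p₁ − p₀)/p₁ = (0.77993 − 0.16951) / 0.77993 ≈ 0.78266.
Attributable cases ≈ PN × (exposed cases) = 0.78266 × 2371 ≈ 1855.68.

about 1856 cases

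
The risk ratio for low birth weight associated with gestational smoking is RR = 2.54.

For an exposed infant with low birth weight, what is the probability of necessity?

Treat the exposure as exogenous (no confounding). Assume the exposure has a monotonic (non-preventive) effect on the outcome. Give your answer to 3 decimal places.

PN ≈ 0.606

Under exogeneity and monotonicity, PN = (RR − 1) / RR = 1 − 1/RR.
PN = (2.54 − 1) / 2.54 = 1.54 / 2.54 ≈ 0.6063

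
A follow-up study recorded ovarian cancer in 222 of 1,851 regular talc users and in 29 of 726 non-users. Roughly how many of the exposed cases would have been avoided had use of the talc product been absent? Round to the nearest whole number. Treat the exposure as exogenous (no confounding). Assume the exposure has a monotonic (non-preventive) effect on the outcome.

about 148 cases

p₁ = P(outcome | exposed) = 222/1851 = 0.11994
p₀ = P(outcome | unexposed) = 29/726 = 0.039945
PN = (p₁ − p₀)/p₁ = (0.11994 − 0.039945) / 0.11994 ≈ 0.66695.
Attributable cases ≈ PN × (exposed cases) = 0.66695 × 222 ≈ 148.06.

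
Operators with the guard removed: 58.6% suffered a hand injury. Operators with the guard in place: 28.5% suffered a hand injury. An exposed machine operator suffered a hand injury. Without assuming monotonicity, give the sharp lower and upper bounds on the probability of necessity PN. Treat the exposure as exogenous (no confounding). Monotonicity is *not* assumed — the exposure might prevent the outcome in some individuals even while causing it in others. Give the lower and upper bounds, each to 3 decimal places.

p₁ = 0.586, p₀ = 0.285.
Under exogeneity alone the bounds on PN are max{0,(p₁−p₀)/p₁} ≤ PN ≤ min{1,(1−p₀)/p₁}.
  lower = (p₁ − p₀)/p₁ = 0.301 / 0.586 ≈ 0.5137
  upper = min{1, (1 − p₀)/p₁} = 0.715 / 0.586 ≈ 1.2201 → capped at 1

0.514 ≤ PN ≤ 1.000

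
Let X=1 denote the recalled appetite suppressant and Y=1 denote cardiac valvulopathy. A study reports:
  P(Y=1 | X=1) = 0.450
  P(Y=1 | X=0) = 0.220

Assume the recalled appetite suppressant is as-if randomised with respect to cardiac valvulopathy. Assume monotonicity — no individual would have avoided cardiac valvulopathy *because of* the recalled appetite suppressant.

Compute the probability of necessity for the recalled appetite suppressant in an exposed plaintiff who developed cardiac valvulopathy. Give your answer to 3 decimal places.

PN ≈ 0.511

Let p₁ = 0.45, p₀ = 0.22.
Under exogeneity and monotonicity, PN = (p₁ − p₀) / p₁.
PN = (0.45 − 0.22) / 0.45 = 0.23 / 0.45 ≈ 0.5111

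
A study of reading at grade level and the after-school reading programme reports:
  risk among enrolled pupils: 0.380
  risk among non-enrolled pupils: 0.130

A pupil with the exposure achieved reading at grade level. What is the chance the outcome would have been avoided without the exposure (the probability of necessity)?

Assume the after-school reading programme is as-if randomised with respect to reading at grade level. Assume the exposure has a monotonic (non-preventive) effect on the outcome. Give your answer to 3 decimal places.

Let p₁ = 0.38, p₀ = 0.13.
Under exogeneity and monotonicity, PN = (p₁ − p₀) / p₁.
PN = (0.38 − 0.13) / 0.38 = 0.25 / 0.38 ≈ 0.6579

PN ≈ 0.658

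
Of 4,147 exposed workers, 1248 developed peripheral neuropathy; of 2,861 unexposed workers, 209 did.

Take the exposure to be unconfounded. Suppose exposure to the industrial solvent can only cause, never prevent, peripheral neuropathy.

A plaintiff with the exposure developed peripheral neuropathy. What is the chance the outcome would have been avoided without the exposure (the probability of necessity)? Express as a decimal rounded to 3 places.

p₁ = P(outcome | exposed) = 1248/4147 = 0.30094
p₀ = P(outcome | unexposed) = 209/2861 = 0.073051
Under exogeneity and monotonicity, PN = (p₁ − p₀) / p₁.
PN = (0.30094 − 0.073051) / 0.30094 = 0.22789 / 0.30094 ≈ 0.7573

PN ≈ 0.757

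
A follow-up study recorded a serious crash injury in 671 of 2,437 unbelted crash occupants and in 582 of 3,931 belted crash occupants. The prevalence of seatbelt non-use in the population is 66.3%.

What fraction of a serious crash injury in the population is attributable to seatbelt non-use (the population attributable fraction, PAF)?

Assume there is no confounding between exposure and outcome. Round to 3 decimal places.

PAF ≈ 0.363

p₁ = P(outcome | exposed) = 671/2437 = 0.27534
p₀ = P(outcome | unexposed) = 582/3931 = 0.14805
Overall risk P(Y=1) = π·p₁ + (1−π)·p₀ = 0.663×0.27534 + 0.337×0.14805 = 0.23244.
Under exogeneity, PAF = [P(Y=1) − p₀] / P(Y=1).
PAF = (0.23244 − 0.14805) / 0.23244 ≈ 0.3631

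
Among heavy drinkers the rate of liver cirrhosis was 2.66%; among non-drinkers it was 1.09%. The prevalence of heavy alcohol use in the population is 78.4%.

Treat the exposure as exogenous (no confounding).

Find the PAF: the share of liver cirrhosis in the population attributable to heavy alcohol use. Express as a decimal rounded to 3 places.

PAF ≈ 0.530

p₁ = 0.0266, p₀ = 0.0109.
Overall risk P(Y=1) = π·p₁ + (1−π)·p₀ = 0.784×0.0266 + 0.216×0.0109 = 0.023209.
Under exogeneity, PAF = [P(Y=1) − p₀] / P(Y=1).
PAF = (0.023209 − 0.0109) / 0.023209 ≈ 0.5304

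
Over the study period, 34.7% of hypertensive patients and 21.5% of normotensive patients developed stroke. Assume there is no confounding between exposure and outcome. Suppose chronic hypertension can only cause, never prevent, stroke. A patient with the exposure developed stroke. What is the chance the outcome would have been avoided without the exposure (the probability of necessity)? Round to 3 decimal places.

PN ≈ 0.380

p₁ = 0.347, p₀ = 0.215.
Under exogeneity and monotonicity, PN = (p₁ − p₀) / p₁.
PN = (0.347 − 0.215) / 0.347 = 0.132 / 0.347 ≈ 0.3804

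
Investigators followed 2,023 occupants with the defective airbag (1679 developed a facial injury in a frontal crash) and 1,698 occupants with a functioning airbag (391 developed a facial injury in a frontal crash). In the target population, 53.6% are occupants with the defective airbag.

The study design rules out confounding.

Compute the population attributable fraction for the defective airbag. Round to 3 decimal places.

p₁ = P(outcome | exposed) = 1679/2023 = 0.82996
p₀ = P(outcome | unexposed) = 391/1698 = 0.23027
Overall risk P(Y=1) = π·p₁ + (1−π)·p₀ = 0.536×0.82996 + 0.464×0.23027 = 0.5517.
Under exogeneity, PAF = [P(Y=1) − p₀] / P(Y=1).
PAF = (0.5517 − 0.23027) / 0.5517 ≈ 0.5826

PAF ≈ 0.583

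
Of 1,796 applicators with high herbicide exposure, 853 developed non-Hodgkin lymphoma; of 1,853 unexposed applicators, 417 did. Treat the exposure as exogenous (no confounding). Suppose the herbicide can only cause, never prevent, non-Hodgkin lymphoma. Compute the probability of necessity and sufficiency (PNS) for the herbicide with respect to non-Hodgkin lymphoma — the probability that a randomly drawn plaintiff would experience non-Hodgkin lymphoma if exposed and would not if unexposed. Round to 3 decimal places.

PNS ≈ 0.250

p₁ = P(outcome | exposed) = 853/1796 = 0.47494
p₀ = P(outcome | unexposed) = 417/1853 = 0.22504
Under exogeneity and monotonicity, PNS = p₁ − p₀.
PNS = 0.47494 − 0.22504 = 0.2499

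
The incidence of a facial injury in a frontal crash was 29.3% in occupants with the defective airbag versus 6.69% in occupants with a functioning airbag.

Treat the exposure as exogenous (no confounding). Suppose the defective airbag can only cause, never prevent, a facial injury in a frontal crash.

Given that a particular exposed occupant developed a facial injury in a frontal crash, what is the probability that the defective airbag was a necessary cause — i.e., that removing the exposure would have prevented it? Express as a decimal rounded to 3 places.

PN ≈ 0.772

p₁ = 0.293, p₀ = 0.0669.
Under exogeneity and monotonicity, PN = (p₁ − p₀) / p₁.
PN = (0.293 − 0.0669) / 0.293 = 0.2261 / 0.293 ≈ 0.7717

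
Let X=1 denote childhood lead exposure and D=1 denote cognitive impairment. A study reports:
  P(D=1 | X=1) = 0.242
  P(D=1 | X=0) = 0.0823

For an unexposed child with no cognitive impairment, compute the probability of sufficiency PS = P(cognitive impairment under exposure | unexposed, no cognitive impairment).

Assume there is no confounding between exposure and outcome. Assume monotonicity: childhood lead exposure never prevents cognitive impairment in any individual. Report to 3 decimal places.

Let p₁ = 0.242, p₀ = 0.0823.
Under exogeneity and monotonicity, PS = (p₁ − p₀) / (1 − p₀).
PS = (0.242 − 0.0823) / (1 − 0.0823) = 0.1597 / 0.9177 ≈ 0.1740

PS ≈ 0.174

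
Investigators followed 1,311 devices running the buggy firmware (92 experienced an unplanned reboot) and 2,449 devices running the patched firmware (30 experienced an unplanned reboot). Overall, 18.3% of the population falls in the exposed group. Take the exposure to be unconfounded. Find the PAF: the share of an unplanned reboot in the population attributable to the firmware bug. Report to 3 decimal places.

p₁ = P(outcome | exposed) = 92/1311 = 0.070175
p₀ = P(outcome | unexposed) = 30/2449 = 0.01225
Overall risk P(Y=1) = π·p₁ + (1−π)·p₀ = 0.183×0.070175 + 0.817×0.01225 = 0.02285.
Under exogeneity, PAF = [P(Y=1) − p₀] / P(Y=1).
PAF = (0.02285 − 0.01225) / 0.02285 ≈ 0.4639

PAF ≈ 0.464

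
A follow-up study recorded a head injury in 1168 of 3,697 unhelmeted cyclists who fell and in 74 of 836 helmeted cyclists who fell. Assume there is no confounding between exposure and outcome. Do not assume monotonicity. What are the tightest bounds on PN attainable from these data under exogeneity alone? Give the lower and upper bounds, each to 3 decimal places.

0.720 ≤ PN ≤ 1.000

p₁ = P(outcome | exposed) = 1168/3697 = 0.31593
p₀ = P(outcome | unexposed) = 74/836 = 0.088517
Under exogeneity alone the bounds on PN are max{0,(p₁−p₀)/p₁} ≤ PN ≤ min{1,(1−p₀)/p₁}.
  lower = (p₁ − p₀)/p₁ = 0.22742 / 0.31593 ≈ 0.7198
  upper = min{1, (1 − p₀)/p₁} = 0.91148 / 0.31593 ≈ 2.8851 → capped at 1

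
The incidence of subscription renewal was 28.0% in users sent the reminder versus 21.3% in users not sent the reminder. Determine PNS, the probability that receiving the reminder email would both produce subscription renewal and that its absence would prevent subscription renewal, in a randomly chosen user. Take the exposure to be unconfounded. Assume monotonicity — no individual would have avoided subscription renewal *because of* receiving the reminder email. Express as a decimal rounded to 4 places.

PNS ≈ 0.0670

p₁ = 0.28, p₀ = 0.213.
Under exogeneity and monotonicity, PNS = p₁ − p₀.
PNS = 0.28 − 0.213 = 0.067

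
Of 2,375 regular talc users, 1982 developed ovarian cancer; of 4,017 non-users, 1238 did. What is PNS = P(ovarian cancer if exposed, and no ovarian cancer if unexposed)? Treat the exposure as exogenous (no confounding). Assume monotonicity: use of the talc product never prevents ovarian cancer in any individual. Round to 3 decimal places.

PNS ≈ 0.526

p₁ = P(outcome | exposed) = 1982/2375 = 0.83453
p₀ = P(outcome | unexposed) = 1238/4017 = 0.30819
Under exogeneity and monotonicity, PNS = p₁ − p₀.
PNS = 0.83453 − 0.30819 = 0.52634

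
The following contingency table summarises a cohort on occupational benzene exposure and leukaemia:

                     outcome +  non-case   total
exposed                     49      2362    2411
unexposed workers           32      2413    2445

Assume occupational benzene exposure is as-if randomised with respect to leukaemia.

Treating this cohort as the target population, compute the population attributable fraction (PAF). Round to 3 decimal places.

p₁ = P(outcome | exposed) = 49/2411 = 0.020324
p₀ = P(outcome | unexposed) = 32/2445 = 0.013088
Exposure prevalence π = 2411/4856 = 0.4965; overall risk P(Y=1) = 0.01668.
Under exogeneity, PAF = [P(Y=1) − p₀]/P(Y=1).
PAF = (0.01668 − 0.013088) / 0.01668 ≈ 0.2154

PAF ≈ 0.215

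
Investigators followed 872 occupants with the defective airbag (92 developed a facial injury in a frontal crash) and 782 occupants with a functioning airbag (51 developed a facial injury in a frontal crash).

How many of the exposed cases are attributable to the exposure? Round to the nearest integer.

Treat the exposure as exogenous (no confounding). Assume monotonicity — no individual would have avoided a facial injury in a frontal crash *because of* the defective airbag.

p₁ = P(outcome | exposed) = 92/872 = 0.1055
p₀ = P(outcome | unexposed) = 51/782 = 0.065217
PN = (p₁ − p₀)/p₁ = (0.1055 − 0.065217) / 0.1055 ≈ 0.38185.
Attributable cases ≈ PN × (exposed cases) = 0.38185 × 92 ≈ 35.13.

about 35 cases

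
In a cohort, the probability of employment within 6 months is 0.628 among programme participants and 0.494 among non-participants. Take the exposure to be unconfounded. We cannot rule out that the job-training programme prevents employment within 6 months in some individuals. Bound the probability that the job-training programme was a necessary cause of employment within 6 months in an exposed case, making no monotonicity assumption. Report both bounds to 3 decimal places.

Let p₁ = 0.628, p₀ = 0.494.
Under exogeneity alone the bounds on PN are max{0,(p₁−p₀)/p₁} ≤ PN ≤ min{1,(1−p₀)/p₁}.
  lower = (p₁ − p₀)/p₁ = 0.134 / 0.628 ≈ 0.2134
  upper = min{1, (1 − p₀)/p₁} = 0.506 / 0.628 ≈ 0.8057

0.213 ≤ PN ≤ 0.806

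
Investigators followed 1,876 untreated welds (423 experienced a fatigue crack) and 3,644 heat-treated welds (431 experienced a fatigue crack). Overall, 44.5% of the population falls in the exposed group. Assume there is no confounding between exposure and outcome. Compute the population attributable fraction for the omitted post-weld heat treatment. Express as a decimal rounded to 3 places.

p₁ = P(outcome | exposed) = 423/1876 = 0.22548
p₀ = P(outcome | unexposed) = 431/3644 = 0.11828
Overall risk P(Y=1) = π·p₁ + (1−π)·p₀ = 0.445×0.22548 + 0.555×0.11828 = 0.16598.
Under exogeneity, PAF = [P(Y=1) − p₀] / P(Y=1).
PAF = (0.16598 − 0.11828) / 0.16598 ≈ 0.2874

PAF ≈ 0.287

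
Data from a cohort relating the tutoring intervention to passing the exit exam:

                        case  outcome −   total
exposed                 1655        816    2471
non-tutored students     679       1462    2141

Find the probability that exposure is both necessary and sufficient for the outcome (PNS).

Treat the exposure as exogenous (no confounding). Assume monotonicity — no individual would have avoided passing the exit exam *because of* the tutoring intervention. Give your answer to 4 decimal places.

p₁ = P(outcome | exposed) = 1655/2471 = 0.66977
p₀ = P(outcome | unexposed) = 679/2141 = 0.31714
Under exogeneity and monotonicity, PNS = p₁ − p₀.
PNS = 0.66977 − 0.31714 = 0.35263

PNS ≈ 0.3526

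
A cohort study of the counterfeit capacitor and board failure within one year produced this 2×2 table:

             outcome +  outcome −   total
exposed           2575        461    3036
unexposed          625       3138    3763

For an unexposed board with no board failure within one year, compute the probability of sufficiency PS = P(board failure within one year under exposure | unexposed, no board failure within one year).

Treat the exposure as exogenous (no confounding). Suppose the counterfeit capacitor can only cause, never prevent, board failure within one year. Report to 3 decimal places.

PS ≈ 0.818

p₁ = P(outcome | exposed) = 2575/3036 = 0.84816
p₀ = P(outcome | unexposed) = 625/3763 = 0.16609
Under exogeneity and monotonicity, PS = (p₁ − p₀) / (1 − p₀).
PS = (0.84816 − 0.16609) / (1 − 0.16609) = 0.68206 / 0.83391 ≈ 0.8179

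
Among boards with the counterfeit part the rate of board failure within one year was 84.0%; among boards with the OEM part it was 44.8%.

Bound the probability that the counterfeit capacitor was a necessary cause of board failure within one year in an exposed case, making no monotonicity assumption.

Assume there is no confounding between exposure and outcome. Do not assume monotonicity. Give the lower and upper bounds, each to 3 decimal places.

p₁ = 0.84, p₀ = 0.448.
Under exogeneity alone the bounds on PN are max{0,(p₁−p₀)/p₁} ≤ PN ≤ min{1,(1−p₀)/p₁}.
  lower = (p₁ − p₀)/p₁ = 0.392 / 0.84 ≈ 0.4667
  upper = min{1, (1 − p₀)/p₁} = 0.552 / 0.84 ≈ 0.6571

0.467 ≤ PN ≤ 0.657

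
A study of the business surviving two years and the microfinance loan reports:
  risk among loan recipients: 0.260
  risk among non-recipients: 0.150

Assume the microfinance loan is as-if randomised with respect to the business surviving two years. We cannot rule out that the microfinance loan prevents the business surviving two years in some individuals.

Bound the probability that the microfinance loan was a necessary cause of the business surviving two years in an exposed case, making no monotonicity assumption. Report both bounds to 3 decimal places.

Let p₁ = 0.26, p₀ = 0.15.
Under exogeneity alone the bounds on PN are max{0,(p₁−p₀)/p₁} ≤ PN ≤ min{1,(1−p₀)/p₁}.
  lower = (p₁ − p₀)/p₁ = 0.11 / 0.26 ≈ 0.4231
  upper = min{1, (1 − p₀)/p₁} = 0.85 / 0.26 ≈ 3.2692 → capped at 1

0.423 ≤ PN ≤ 1.000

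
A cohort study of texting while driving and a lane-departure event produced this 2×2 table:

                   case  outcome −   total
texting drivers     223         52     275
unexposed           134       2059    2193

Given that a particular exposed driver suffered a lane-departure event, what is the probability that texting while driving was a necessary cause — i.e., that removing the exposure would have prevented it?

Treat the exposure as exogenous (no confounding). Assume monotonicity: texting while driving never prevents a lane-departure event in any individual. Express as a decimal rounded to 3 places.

p₁ = P(outcome | exposed) = 223/275 = 0.81091
p₀ = P(outcome | unexposed) = 134/2193 = 0.061104
Under exogeneity and monotonicity, PN = (p₁ − p₀)/p₁.
PN = (0.81091 − 0.061104) / 0.81091 ≈ 0.9246

PN ≈ 0.925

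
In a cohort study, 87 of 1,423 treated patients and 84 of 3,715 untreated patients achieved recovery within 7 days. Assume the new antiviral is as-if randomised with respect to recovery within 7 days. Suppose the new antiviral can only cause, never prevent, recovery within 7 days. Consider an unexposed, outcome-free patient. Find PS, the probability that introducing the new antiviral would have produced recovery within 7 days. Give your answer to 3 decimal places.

p₁ = P(outcome | exposed) = 87/1423 = 0.061138
p₀ = P(outcome | unexposed) = 84/3715 = 0.022611
Under exogeneity and monotonicity, PS = (p₁ − p₀) / (1 − p₀).
PS = (0.061138 − 0.022611) / (1 − 0.022611) = 0.038527 / 0.97739 ≈ 0.0394

PS ≈ 0.039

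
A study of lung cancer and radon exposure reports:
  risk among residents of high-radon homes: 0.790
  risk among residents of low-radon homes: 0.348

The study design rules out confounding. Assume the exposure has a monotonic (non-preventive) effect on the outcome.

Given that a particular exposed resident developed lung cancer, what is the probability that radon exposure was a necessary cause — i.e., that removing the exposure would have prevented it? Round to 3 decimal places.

Let p₁ = 0.79, p₀ = 0.348.
Under exogeneity and monotonicity, PN = (p₁ − p₀) / p₁.
PN = (0.79 − 0.348) / 0.79 = 0.442 / 0.79 ≈ 0.5595

PN ≈ 0.559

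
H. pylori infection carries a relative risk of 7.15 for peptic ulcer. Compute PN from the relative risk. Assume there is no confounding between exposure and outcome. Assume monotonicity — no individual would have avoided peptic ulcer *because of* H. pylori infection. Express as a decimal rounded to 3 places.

Under exogeneity and monotonicity, PN = (RR − 1) / RR = 1 − 1/RR.
PN = (7.15 − 1) / 7.15 = 6.15 / 7.15 ≈ 0.8601

PN ≈ 0.860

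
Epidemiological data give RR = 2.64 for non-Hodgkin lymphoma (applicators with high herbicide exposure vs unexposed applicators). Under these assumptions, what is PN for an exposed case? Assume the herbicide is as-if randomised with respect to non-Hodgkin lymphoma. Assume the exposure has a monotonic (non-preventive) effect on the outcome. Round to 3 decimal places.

Under exogeneity and monotonicity, PN = (RR − 1) / RR = 1 − 1/RR.
PN = (2.64 − 1) / 2.64 = 1.64 / 2.64 ≈ 0.6212

PN ≈ 0.621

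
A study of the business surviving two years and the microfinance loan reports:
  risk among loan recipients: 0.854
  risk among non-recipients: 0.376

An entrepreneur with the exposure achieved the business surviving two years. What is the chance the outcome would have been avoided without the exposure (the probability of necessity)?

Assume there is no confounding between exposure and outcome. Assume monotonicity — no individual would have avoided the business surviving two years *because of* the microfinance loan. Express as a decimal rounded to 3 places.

PN ≈ 0.560

Let p₁ = 0.854, p₀ = 0.376.
Under exogeneity and monotonicity, PN = (p₁ − p₀) / p₁.
PN = (0.854 − 0.376) / 0.854 = 0.478 / 0.854 ≈ 0.5597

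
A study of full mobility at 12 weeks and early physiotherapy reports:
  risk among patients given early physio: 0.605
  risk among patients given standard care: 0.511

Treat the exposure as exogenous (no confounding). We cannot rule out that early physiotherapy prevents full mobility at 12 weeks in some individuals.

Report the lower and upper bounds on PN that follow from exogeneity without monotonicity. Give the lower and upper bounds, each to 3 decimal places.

0.155 ≤ PN ≤ 0.808

Let p₁ = 0.605, p₀ = 0.511.
Under exogeneity alone the bounds on PN are max{0,(p₁−p₀)/p₁} ≤ PN ≤ min{1,(1−p₀)/p₁}.
  lower = (p₁ − p₀)/p₁ = 0.094 / 0.605 ≈ 0.1554
  upper = min{1, (1 − p₀)/p₁} = 0.489 / 0.605 ≈ 0.8083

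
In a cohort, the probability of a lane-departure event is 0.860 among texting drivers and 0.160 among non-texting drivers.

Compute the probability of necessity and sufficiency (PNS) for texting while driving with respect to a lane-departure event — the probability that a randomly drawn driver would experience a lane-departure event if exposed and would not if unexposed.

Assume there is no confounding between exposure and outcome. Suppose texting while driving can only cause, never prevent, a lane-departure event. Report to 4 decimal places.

Let p₁ = 0.86, p₀ = 0.16.
Under exogeneity and monotonicity, PNS = p₁ − p₀.
PNS = 0.86 − 0.16 = 0.7

PNS ≈ 0.7000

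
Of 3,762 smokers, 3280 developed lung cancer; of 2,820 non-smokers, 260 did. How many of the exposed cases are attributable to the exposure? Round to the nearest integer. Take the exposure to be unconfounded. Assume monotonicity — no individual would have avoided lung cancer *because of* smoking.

p₁ = P(outcome | exposed) = 3280/3762 = 0.87188
p₀ = P(outcome | unexposed) = 260/2820 = 0.092199
PN = (p₁ − p₀)/p₁ = (0.87188 − 0.092199) / 0.87188 ≈ 0.89425.
Attributable cases ≈ PN × (exposed cases) = 0.89425 × 3280 ≈ 2933.15.

about 2933 cases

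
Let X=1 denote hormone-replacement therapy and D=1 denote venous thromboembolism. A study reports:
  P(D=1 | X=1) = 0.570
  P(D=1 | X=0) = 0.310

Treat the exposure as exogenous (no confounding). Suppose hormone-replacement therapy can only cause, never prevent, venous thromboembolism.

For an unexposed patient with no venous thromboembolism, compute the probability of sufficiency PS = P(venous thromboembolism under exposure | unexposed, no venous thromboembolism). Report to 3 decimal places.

PS ≈ 0.377

Let p₁ = 0.57, p₀ = 0.31.
Under exogeneity and monotonicity, PS = (p₁ − p₀) / (1 − p₀).
PS = (0.57 − 0.31) / (1 − 0.31) = 0.26 / 0.69 ≈ 0.3768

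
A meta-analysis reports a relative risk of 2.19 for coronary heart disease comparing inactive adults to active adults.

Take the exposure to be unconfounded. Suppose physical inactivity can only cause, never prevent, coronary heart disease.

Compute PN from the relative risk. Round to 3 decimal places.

PN ≈ 0.543

Under exogeneity and monotonicity, PN = (RR − 1) / RR = 1 − 1/RR.
PN = (2.19 − 1) / 2.19 = 1.19 / 2.19 ≈ 0.5434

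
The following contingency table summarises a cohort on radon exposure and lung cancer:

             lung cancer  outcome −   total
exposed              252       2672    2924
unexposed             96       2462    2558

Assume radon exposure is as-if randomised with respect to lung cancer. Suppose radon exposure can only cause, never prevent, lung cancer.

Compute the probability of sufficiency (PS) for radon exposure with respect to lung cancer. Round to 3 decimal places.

p₁ = P(outcome | exposed) = 252/2924 = 0.086183
p₀ = P(outcome | unexposed) = 96/2558 = 0.037529
Under exogeneity and monotonicity, PS = (p₁ − p₀)/(1 − p₀).
PS = (0.086183 − 0.037529) / 0.96247 ≈ 0.0506

PS ≈ 0.051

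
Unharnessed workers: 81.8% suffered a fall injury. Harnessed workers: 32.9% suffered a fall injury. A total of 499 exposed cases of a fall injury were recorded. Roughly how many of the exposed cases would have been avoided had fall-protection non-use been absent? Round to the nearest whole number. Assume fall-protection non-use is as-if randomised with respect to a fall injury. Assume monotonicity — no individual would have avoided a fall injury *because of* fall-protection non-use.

about 298 cases

p₁ = 0.818, p₀ = 0.329.
PN = (p₁ − p₀)/p₁ = (0.818 − 0.329) / 0.818 ≈ 0.59780.
Attributable cases ≈ PN × (exposed cases) = 0.59780 × 499 ≈ 298.30.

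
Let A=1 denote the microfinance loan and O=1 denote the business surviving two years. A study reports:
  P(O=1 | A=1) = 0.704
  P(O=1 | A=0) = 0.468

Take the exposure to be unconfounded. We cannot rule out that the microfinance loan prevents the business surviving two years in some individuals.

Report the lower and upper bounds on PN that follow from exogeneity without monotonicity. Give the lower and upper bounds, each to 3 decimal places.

Let p₁ = 0.704, p₀ = 0.468.
Under exogeneity alone the bounds on PN are max{0,(p₁−p₀)/p₁} ≤ PN ≤ min{1,(1−p₀)/p₁}.
  lower = (p₁ − p₀)/p₁ = 0.236 / 0.704 ≈ 0.3352
  upper = min{1, (1 − p₀)/p₁} = 0.532 / 0.704 ≈ 0.7557

0.335 ≤ PN ≤ 0.756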